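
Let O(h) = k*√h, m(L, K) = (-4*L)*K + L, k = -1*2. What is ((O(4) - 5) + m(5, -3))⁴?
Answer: 9834496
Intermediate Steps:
k = -2
m(L, K) = L - 4*K*L (m(L, K) = -4*K*L + L = L - 4*K*L)
O(h) = -2*√h
((O(4) - 5) + m(5, -3))⁴ = ((-2*√4 - 5) + 5*(1 - 4*(-3)))⁴ = ((-2*2 - 5) + 5*(1 + 12))⁴ = ((-4 - 5) + 5*13)⁴ = (-9 + 65)⁴ = 56⁴ = 9834496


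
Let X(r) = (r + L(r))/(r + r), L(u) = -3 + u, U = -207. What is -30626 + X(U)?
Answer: -4226249/138 ≈ -30625.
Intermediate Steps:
X(r) = (-3 + 2*r)/(2*r) (X(r) = (r + (-3 + r))/(r + r) = (-3 + 2*r)/((2*r)) = (-3 + 2*r)*(1/(2*r)) = (-3 + 2*r)/(2*r))
-30626 + X(U) = -30626 + (-3/2 - 207)/(-207) = -30626 - 1/207*(-417/2) = -30626 + 139/138 = -4226249/138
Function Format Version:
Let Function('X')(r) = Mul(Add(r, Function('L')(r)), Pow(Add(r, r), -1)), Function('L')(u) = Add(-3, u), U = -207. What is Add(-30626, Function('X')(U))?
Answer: Rational(-4226249, 138) ≈ -30625.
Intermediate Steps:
Function('X')(r) = Mul(Rational(1, 2), Pow(r, -1), Add(-3, Mul(2, r))) (Function('X')(r) = Mul(Add(r, Add(-3, r)), Pow(Add(r, r), -1)) = Mul(Add(-3, Mul(2, r)), Pow(Mul(2, r), -1)) = Mul(Add(-3, Mul(2, r)), Mul(Rational(1, 2), Pow(r, -1))) = Mul(Rational(1, 2), Pow(r, -1), Add(-3, Mul(2, r))))
Add(-30626, Function('X')(U)) = Add(-30626, Mul(Pow(-207, -1), Add(Rational(-3, 2), -207))) = Add(-30626, Mul(Rational(-1, 207), Rational(-417, 2))) = Add(-30626, Rational(139, 138)) = Rational(-4226249, 138)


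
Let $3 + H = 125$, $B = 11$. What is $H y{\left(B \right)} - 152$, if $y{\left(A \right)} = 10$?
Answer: $1068$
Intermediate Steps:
$H = 122$ ($H = -3 + 125 = 122$)
$H y{\left(B \right)} - 152 = 122 \cdot 10 - 152 = 1220 - 152 = 1068$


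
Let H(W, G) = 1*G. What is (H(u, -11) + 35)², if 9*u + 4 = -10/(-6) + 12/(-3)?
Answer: 576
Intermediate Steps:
u = -19/27 (u = -4/9 + (-10/(-6) + 12/(-3))/9 = -4/9 + (-10*(-⅙) + 12*(-⅓))/9 = -4/9 + (5/3 - 4)/9 = -4/9 + (⅑)*(-7/3) = -4/9 - 7/27 = -19/27 ≈ -0.70370)
H(W, G) = G
(H(u, -11) + 35)² = (-11 + 35)² = 24² = 576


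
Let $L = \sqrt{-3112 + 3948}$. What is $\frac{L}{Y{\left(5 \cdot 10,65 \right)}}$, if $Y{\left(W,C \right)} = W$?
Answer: $\frac{\sqrt{209}}{25} \approx 0.57827$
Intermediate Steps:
$L = 2 \sqrt{209}$ ($L = \sqrt{836} = 2 \sqrt{209} \approx 28.914$)
$\frac{L}{Y{\left(5 \cdot 10,65 \right)}} = \frac{2 \sqrt{209}}{5 \cdot 10} = \frac{2 \sqrt{209}}{50} = 2 \sqrt{209} \cdot \frac{1}{50} = \frac{\sqrt{209}}{25}$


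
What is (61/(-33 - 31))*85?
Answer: -5185/64 ≈ -81.016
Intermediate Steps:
(61/(-33 - 31))*85 = (61/(-64))*85 = (61*(-1/64))*85 = -61/64*85 = -5185/64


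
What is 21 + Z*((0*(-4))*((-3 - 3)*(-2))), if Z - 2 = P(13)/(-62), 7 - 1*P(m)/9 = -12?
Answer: 21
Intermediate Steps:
P(m) = 171 (P(m) = 63 - 9*(-12) = 63 + 108 = 171)
Z = -47/62 (Z = 2 + 171/(-62) = 2 + 171*(-1/62) = 2 - 171/62 = -47/62 ≈ -0.75806)
21 + Z*((0*(-4))*((-3 - 3)*(-2))) = 21 - 47*0*(-4)*(-3 - 3)*(-2)/62 = 21 - 0*(-6*(-2)) = 21 - 0*12 = 21 - 47/62*0 = 21 + 0 = 21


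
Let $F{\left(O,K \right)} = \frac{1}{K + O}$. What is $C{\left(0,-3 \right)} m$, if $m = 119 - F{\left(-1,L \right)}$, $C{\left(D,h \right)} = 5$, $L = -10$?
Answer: $\frac{6550}{11} \approx 595.45$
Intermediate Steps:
$m = \frac{1310}{11}$ ($m = 119 - \frac{1}{-10 - 1} = 119 - \frac{1}{-11} = 119 - - \frac{1}{11} = 119 + \frac{1}{11} = \frac{1310}{11} \approx 119.09$)
$C{\left(0,-3 \right)} m = 5 \cdot \frac{1310}{11} = \frac{6550}{11}$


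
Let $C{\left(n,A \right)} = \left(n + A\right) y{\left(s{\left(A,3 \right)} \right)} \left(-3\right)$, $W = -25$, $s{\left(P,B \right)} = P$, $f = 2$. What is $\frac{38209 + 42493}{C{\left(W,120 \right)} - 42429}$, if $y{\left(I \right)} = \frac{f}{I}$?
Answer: $- \frac{322808}{169735} \approx -1.9018$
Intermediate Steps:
$y{\left(I \right)} = \frac{2}{I}$
$C{\left(n,A \right)} = - \frac{6 \left(A + n\right)}{A}$ ($C{\left(n,A \right)} = \left(n + A\right) \frac{2}{A} \left(-3\right) = \left(A + n\right) \frac{2}{A} \left(-3\right) = \frac{2 \left(A + n\right)}{A} \left(-3\right) = - \frac{6 \left(A + n\right)}{A}$)
$\frac{38209 + 42493}{C{\left(W,120 \right)} - 42429} = \frac{38209 + 42493}{\left(-6 - - \frac{150}{120}\right) - 42429} = \frac{80702}{\left(-6 - \left(-150\right) \frac{1}{120}\right) - 42429} = \frac{80702}{\left(-6 + \frac{5}{4}\right) - 42429} = \frac{80702}{- \frac{19}{4} - 42429} = \frac{80702}{- \frac{169735}{4}} = 80702 \left(- \frac{4}{169735}\right) = - \frac{322808}{169735}$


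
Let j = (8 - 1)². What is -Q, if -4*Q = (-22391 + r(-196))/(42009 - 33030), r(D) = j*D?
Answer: -10665/11972 ≈ -0.89083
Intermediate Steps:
j = 49 (j = 7² = 49)
r(D) = 49*D
Q = 10665/11972 (Q = -(-22391 + 49*(-196))/(4*(42009 - 33030)) = -(-22391 - 9604)/(4*8979) = -(-31995)/(4*8979) = -¼*(-10665/2993) = 10665/11972 ≈ 0.89083)
-Q = -1*10665/11972 = -10665/11972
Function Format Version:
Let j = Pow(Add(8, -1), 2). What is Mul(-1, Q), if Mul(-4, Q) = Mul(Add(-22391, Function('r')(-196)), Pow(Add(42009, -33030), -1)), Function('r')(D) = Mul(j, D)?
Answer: Rational(-10665, 11972) ≈ -0.89083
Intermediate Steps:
j = 49 (j = Pow(7, 2) = 49)
Function('r')(D) = Mul(49, D)
Q = Rational(10665, 11972) (Q = Mul(Rational(-1, 4), Mul(Add(-22391, Mul(49, -196)), Pow(Add(42009, -33030), -1))) = Mul(Rational(-1, 4), Mul(Add(-22391, -9604), Pow(8979, -1))) = Mul(Rational(-1, 4), Mul(-31995, Rational(1, 8979))) = Mul(Rational(-1, 4), Rational(-10665, 2993)) = Rational(10665, 11972) ≈ 0.89083)
Mul(-1, Q) = Mul(-1, Rational(10665, 11972)) = Rational(-10665, 11972)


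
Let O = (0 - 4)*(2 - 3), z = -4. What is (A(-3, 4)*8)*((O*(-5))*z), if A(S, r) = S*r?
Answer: -7680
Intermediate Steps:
O = 4 (O = -4*(-1) = 4)
(A(-3, 4)*8)*((O*(-5))*z) = (-3*4*8)*((4*(-5))*(-4)) = (-12*8)*(-20*(-4)) = -96*80 = -7680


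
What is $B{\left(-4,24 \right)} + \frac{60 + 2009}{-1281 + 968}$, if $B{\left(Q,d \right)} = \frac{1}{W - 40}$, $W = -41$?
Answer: $- \frac{167902}{25353} \approx -6.6226$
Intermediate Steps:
$B{\left(Q,d \right)} = - \frac{1}{81}$ ($B{\left(Q,d \right)} = \frac{1}{-41 - 40} = \frac{1}{-81} = - \frac{1}{81}$)
$B{\left(-4,24 \right)} + \frac{60 + 2009}{-1281 + 968} = - \frac{1}{81} + \frac{60 + 2009}{-1281 + 968} = - \frac{1}{81} + \frac{2069}{-313} = - \frac{1}{81} + 2069 \left(- \frac{1}{313}\right) = - \frac{1}{81} - \frac{2069}{313} = - \frac{167902}{25353}$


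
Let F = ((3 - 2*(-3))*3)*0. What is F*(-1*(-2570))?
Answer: 0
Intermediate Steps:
F = 0 (F = ((3 + 6)*3)*0 = (9*3)*0 = 27*0 = 0)
F*(-1*(-2570)) = 0*(-1*(-2570)) = 0*2570 = 0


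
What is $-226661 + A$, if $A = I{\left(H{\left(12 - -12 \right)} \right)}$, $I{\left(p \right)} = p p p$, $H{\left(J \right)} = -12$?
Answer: $-228389$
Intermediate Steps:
$I{\left(p \right)} = p^{3}$ ($I{\left(p \right)} = p^{2} p = p^{3}$)
$A = -1728$ ($A = \left(-12\right)^{3} = -1728$)
$-226661 + A = -226661 - 1728 = -228389$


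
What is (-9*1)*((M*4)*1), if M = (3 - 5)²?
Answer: -144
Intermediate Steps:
M = 4 (M = (-2)² = 4)
(-9*1)*((M*4)*1) = (-9*1)*((4*4)*1) = -144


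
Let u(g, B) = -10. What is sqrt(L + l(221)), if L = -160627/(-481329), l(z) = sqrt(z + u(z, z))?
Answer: sqrt(8590492587 + 25741956249*sqrt(211))/160443 ≈ 3.8548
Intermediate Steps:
l(z) = sqrt(-10 + z) (l(z) = sqrt(z - 10) = sqrt(-10 + z))
L = 160627/481329 (L = -160627*(-1/481329) = 160627/481329 ≈ 0.33372)
sqrt(L + l(221)) = sqrt(160627/481329 + sqrt(-10 + 221)) = sqrt(160627/481329 + sqrt(211))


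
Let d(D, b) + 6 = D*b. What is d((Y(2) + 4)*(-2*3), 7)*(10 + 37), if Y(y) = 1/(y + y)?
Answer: -17343/2 ≈ -8671.5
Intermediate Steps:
Y(y) = 1/(2*y)
d(D, b) = -6 + D*b
d((Y(2) + 4)*(-2*3), 7)*(10 + 37) = (-6 + (((½)/2 + 4)*(-2*3))*7)*(10 + 37) = (-6 + (((½)*(½) + 4)*(-6))*7)*47 = (-6 + ((¼ + 4)*(-6))*7)*47 = (-6 + ((17/4)*(-6))*7)*47 = (-6 - 51/2*7)*47 = (-6 - 357/2)*47 = -369/2*47 = -17343/2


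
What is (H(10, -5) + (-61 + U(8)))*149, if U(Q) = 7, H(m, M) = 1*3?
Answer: -7599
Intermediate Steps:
H(m, M) = 3
(H(10, -5) + (-61 + U(8)))*149 = (3 + (-61 + 7))*149 = (3 - 54)*149 = -51*149 = -7599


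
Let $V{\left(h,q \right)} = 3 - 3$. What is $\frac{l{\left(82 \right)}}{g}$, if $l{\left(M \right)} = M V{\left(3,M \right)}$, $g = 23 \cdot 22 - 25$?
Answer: $0$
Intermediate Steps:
$V{\left(h,q \right)} = 0$ ($V{\left(h,q \right)} = 3 - 3 = 0$)
$g = 481$ ($g = 506 - 25 = 481$)
$l{\left(M \right)} = 0$ ($l{\left(M \right)} = M 0 = 0$)
$\frac{l{\left(82 \right)}}{g} = \frac{0}{481} = 0 \cdot \frac{1}{481} = 0$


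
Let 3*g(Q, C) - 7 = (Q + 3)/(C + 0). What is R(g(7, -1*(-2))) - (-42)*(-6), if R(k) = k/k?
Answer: -251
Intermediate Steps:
g(Q, C) = 7/3 + (3 + Q)/(3*C) (g(Q, C) = 7/3 + ((Q + 3)/(C + 0))/3 = 7/3 + ((3 + Q)/C)/3 = 7/3 + (3 + Q)/(3*C))
R(k) = 1
R(g(7, -1*(-2))) - (-42)*(-6) = 1 - (-42)*(-6) = 1 - 1*252 = 1 - 252 = -251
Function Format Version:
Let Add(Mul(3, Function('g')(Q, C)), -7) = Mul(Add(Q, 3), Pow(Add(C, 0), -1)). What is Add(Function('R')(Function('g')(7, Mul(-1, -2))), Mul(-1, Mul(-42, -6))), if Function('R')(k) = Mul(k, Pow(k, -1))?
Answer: -251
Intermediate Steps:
Function('g')(Q, C) = Add(Rational(7, 3), Mul(Rational(1, 3), Pow(C, -1), Add(3, Q))) (Function('g')(Q, C) = Add(Rational(7, 3), Mul(Rational(1, 3), Mul(Add(Q, 3), Pow(Add(C, 0), -1)))) = Add(Rational(7, 3), Mul(Rational(1, 3), Mul(Add(3, Q), Pow(C, -1)))) = Add(Rational(7, 3), Mul(Rational(1, 3), Mul(Pow(C, -1), Add(3, Q)))) = Add(Rational(7, 3), Mul(Rational(1, 3), Pow(C, -1), Add(3, Q))))
Function('R')(k) = 1
Add(Function('R')(Function('g')(7, Mul(-1, -2))), Mul(-1, Mul(-42, -6))) = Add(1, Mul(-1, Mul(-42, -6))) = Add(1, Mul(-1, 252)) = Add(1, -252) = -251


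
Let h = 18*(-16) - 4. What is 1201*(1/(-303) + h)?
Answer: -106260877/303 ≈ -3.5070e+5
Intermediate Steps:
h = -292 (h = -288 - 4 = -292)
1201*(1/(-303) + h) = 1201*(1/(-303) - 292) = 1201*(-1/303 - 292) = 1201*(-88477/303) = -106260877/303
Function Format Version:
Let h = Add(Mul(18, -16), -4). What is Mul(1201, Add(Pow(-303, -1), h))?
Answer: Rational(-106260877, 303) ≈ -3.5070e+5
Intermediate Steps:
h = -292 (h = Add(-288, -4) = -292)
Mul(1201, Add(Pow(-303, -1), h)) = Mul(1201, Add(Pow(-303, -1), -292)) = Mul(1201, Add(Rational(-1, 303), -292)) = Mul(1201, Rational(-88477, 303)) = Rational(-106260877, 303)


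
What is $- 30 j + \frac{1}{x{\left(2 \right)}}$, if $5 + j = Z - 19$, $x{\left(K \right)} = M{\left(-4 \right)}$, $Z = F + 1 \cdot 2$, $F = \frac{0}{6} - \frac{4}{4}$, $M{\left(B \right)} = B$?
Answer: $\frac{2759}{4} \approx 689.75$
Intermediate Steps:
$F = -1$ ($F = 0 \cdot \frac{1}{6} - 1 = 0 - 1 = -1$)
$Z = 1$ ($Z = -1 + 1 \cdot 2 = -1 + 2 = 1$)
$x{\left(K \right)} = -4$
$j = -23$ ($j = -5 + \left(1 - 19\right) = -5 - 18 = -23$)
$- 30 j + \frac{1}{x{\left(2 \right)}} = \left(-30\right) \left(-23\right) + \frac{1}{-4} = 690 - \frac{1}{4} = \frac{2759}{4}$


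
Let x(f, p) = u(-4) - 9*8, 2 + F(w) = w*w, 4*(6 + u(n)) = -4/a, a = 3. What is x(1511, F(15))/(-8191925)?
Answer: 47/4915155 ≈ 9.5623e-6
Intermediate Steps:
u(n) = -19/3 (u(n) = -6 + (-4/3)/4 = -6 + (-4*1/3)/4 = -6 + (1/4)*(-4/3) = -6 - 1/3 = -19/3)
F(w) = -2 + w**2 (F(w) = -2 + w*w = -2 + w**2)
x(f, p) = -235/3 (x(f, p) = -19/3 - 9*8 = -19/3 - 72 = -235/3)
x(1511, F(15))/(-8191925) = -235/3/(-8191925) = -235/3*(-1/8191925) = 47/4915155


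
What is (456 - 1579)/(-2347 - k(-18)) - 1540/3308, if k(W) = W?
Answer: 32056/1926083 ≈ 0.016643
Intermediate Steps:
(456 - 1579)/(-2347 - k(-18)) - 1540/3308 = (456 - 1579)/(-2347 - 1*(-18)) - 1540/3308 = -1123/(-2347 + 18) - 1540*1/3308 = -1123/(-2329) - 385/827 = -1123*(-1/2329) - 385/827 = 1123/2329 - 385/827 = 32056/1926083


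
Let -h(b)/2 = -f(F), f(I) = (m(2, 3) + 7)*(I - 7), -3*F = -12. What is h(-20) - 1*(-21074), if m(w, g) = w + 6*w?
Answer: 20948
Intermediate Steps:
m(w, g) = 7*w
F = 4 (F = -⅓*(-12) = 4)
f(I) = -147 + 21*I (f(I) = (7*2 + 7)*(I - 7) = (14 + 7)*(-7 + I) = 21*(-7 + I) = -147 + 21*I)
h(b) = -126 (h(b) = -(-2)*(-147 + 21*4) = -(-2)*(-147 + 84) = -(-2)*(-63) = -2*63 = -126)
h(-20) - 1*(-21074) = -126 - 1*(-21074) = -126 + 21074 = 20948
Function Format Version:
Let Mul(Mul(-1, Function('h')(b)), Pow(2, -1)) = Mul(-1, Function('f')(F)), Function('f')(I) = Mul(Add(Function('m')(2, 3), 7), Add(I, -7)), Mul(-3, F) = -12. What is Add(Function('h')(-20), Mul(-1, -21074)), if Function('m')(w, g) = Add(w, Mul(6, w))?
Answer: 20948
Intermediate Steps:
Function('m')(w, g) = Mul(7, w)
F = 4 (F = Mul(Rational(-1, 3), -12) = 4)
Function('f')(I) = Add(-147, Mul(21, I)) (Function('f')(I) = Mul(Add(Mul(7, 2), 7), Add(I, -7)) = Mul(Add(14, 7), Add(-7, I)) = Mul(21, Add(-7, I)) = Add(-147, Mul(21, I)))
Function('h')(b) = -126 (Function('h')(b) = Mul(-2, Mul(-1, Add(-147, Mul(21, 4)))) = Mul(-2, Mul(-1, Add(-147, 84))) = Mul(-2, Mul(-1, -63)) = Mul(-2, 63) = -126)
Add(Function('h')(-20), Mul(-1, -21074)) = Add(-126, Mul(-1, -21074)) = Add(-126, 21074) = 20948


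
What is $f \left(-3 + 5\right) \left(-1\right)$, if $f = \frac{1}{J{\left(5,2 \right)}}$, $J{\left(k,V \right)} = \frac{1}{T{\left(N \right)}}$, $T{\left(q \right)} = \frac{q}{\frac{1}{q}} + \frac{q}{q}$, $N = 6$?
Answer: $-74$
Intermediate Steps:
$T{\left(q \right)} = 1 + q^{2}$ ($T{\left(q \right)} = q q + 1 = q^{2} + 1 = 1 + q^{2}$)
$J{\left(k,V \right)} = \frac{1}{37}$ ($J{\left(k,V \right)} = \frac{1}{1 + 6^{2}} = \frac{1}{1 + 36} = \frac{1}{37}$)
$f = 37$ ($f = \frac{1}{\frac{1}{37}} = 37$)
$f \left(-3 + 5\right) \left(-1\right) = 37 \left(-3 + 5\right) \left(-1\right) = 37 \cdot 2 \left(-1\right) = 37 \left(-2\right) = -74$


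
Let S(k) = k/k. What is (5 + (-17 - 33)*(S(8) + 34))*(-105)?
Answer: 183225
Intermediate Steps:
S(k) = 1
(5 + (-17 - 33)*(S(8) + 34))*(-105) = (5 + (-17 - 33)*(1 + 34))*(-105) = (5 - 50*35)*(-105) = (5 - 1750)*(-105) = -1745*(-105) = 183225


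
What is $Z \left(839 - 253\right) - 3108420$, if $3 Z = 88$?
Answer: $- \frac{9273692}{3} \approx -3.0912 \cdot 10^{6}$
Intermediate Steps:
$Z = \frac{88}{3}$ ($Z = \frac{1}{3} \cdot 88 = \frac{88}{3} \approx 29.333$)
$Z \left(839 - 253\right) - 3108420 = \frac{88 \left(839 - 253\right)}{3} - 3108420 = \frac{88}{3} \cdot 586 - 3108420 = \frac{51568}{3} - 3108420 = - \frac{9273692}{3}$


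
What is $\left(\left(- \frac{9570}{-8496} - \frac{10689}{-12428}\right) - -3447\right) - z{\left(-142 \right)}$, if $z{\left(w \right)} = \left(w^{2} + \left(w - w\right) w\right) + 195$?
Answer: $- \frac{74395807373}{4399512} \approx -16910.0$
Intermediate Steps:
$z{\left(w \right)} = 195 + w^{2}$ ($z{\left(w \right)} = \left(w^{2} + 0 w\right) + 195 = \left(w^{2} + 0\right) + 195 = w^{2} + 195 = 195 + w^{2}$)
$\left(\left(- \frac{9570}{-8496} - \frac{10689}{-12428}\right) - -3447\right) - z{\left(-142 \right)} = \left(\left(- \frac{9570}{-8496} - \frac{10689}{-12428}\right) - -3447\right) - \left(195 + \left(-142\right)^{2}\right) = \left(\left(\left(-9570\right) \left(- \frac{1}{8496}\right) - - \frac{10689}{12428}\right) + 3447\right) - \left(195 + 20164\right) = \left(\left(\frac{1595}{1416} + \frac{10689}{12428}\right) + 3447\right) - 20359 = \left(\frac{8739571}{4399512} + 3447\right) - 20359 = \frac{15173857435}{4399512} - 20359 = - \frac{74395807373}{4399512}$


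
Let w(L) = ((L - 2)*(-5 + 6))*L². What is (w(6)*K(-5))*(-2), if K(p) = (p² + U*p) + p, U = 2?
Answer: -2880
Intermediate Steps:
w(L) = L²*(-2 + L) (w(L) = ((-2 + L)*1)*L² = (-2 + L)*L² = L²*(-2 + L))
K(p) = p² + 3*p (K(p) = (p² + 2*p) + p = p² + 3*p)
(w(6)*K(-5))*(-2) = ((6²*(-2 + 6))*(-5*(3 - 5)))*(-2) = ((36*4)*(-5*(-2)))*(-2) = (144*10)*(-2) = 1440*(-2) = -2880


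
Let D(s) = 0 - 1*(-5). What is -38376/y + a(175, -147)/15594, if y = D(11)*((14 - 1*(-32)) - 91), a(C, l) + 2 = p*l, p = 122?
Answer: 33022208/194925 ≈ 169.41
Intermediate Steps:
D(s) = 5 (D(s) = 0 + 5 = 5)
a(C, l) = -2 + 122*l
y = -225 (y = 5*((14 - 1*(-32)) - 91) = 5*((14 + 32) - 91) = 5*(46 - 91) = 5*(-45) = -225)
-38376/y + a(175, -147)/15594 = -38376/(-225) + (-2 + 122*(-147))/15594 = -38376*(-1/225) + (-2 - 17934)*(1/15594) = 4264/25 - 17936*1/15594 = 4264/25 - 8968/7797 = 33022208/194925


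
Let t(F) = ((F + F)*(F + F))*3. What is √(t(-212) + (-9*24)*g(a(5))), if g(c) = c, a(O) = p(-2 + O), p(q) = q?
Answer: 134*√30 ≈ 733.95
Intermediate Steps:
a(O) = -2 + O
t(F) = 12*F² (t(F) = ((2*F)*(2*F))*3 = (4*F²)*3 = 12*F²)
√(t(-212) + (-9*24)*g(a(5))) = √(12*(-212)² + (-9*24)*(-2 + 5)) = √(12*44944 - 216*3) = √(539328 - 648) = √538680 = 134*√30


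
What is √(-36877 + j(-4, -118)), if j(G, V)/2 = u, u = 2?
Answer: 3*I*√4097 ≈ 192.02*I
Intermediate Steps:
j(G, V) = 4 (j(G, V) = 2*2 = 4)
√(-36877 + j(-4, -118)) = √(-36877 + 4) = √(-36873) = 3*I*√4097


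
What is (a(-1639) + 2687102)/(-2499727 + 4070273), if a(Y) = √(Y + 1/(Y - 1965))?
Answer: 1343551/785273 + I*√5322168257/2830123892 ≈ 1.7109 + 2.5777e-5*I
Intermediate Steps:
a(Y) = √(Y + 1/(-1965 + Y))
(a(-1639) + 2687102)/(-2499727 + 4070273) = (√((1 - 1639*(-1965 - 1639))/(-1965 - 1639)) + 2687102)/(-2499727 + 4070273) = (√((1 - 1639*(-3604))/(-3604)) + 2687102)/1570546 = (√(-(1 + 5906956)/3604) + 2687102)*(1/1570546) = (√(-1/3604*5906957) + 2687102)*(1/1570546) = (√(-5906957/3604) + 2687102)*(1/1570546) = (I*√5322168257/1802 + 2687102)*(1/1570546) = (2687102 + I*√5322168257/1802)*(1/1570546) = 1343551/785273 + I*√5322168257/2830123892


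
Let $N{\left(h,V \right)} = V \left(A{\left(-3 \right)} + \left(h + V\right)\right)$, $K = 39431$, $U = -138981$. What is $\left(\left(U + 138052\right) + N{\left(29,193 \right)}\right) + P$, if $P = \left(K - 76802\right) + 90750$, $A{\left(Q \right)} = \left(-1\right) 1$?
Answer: $95103$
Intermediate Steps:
$A{\left(Q \right)} = -1$
$P = 53379$ ($P = \left(39431 - 76802\right) + 90750 = -37371 + 90750 = 53379$)
$N{\left(h,V \right)} = V \left(-1 + V + h\right)$ ($N{\left(h,V \right)} = V \left(-1 + \left(h + V\right)\right) = V \left(-1 + \left(V + h\right)\right) = V \left(-1 + V + h\right)$)
$\left(\left(U + 138052\right) + N{\left(29,193 \right)}\right) + P = \left(\left(-138981 + 138052\right) + 193 \left(-1 + 193 + 29\right)\right) + 53379 = \left(-929 + 193 \cdot 221\right) + 53379 = \left(-929 + 42653\right) + 53379 = 41724 + 53379 = 95103$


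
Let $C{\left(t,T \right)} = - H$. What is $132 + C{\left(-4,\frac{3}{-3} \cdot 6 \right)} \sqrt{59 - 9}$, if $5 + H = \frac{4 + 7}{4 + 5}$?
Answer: $132 + \frac{170 \sqrt{2}}{9} \approx 158.71$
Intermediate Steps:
$H = - \frac{34}{9}$ ($H = -5 + \frac{4 + 7}{4 + 5} = -5 + \frac{11}{9} = - \frac{34}{9} \approx -3.7778$)
$C{\left(t,T \right)} = \frac{34}{9}$ ($C{\left(t,T \right)} = \left(-1\right) \left(- \frac{34}{9}\right) = \frac{34}{9}$)
$132 + C{\left(-4,\frac{3}{-3} \cdot 6 \right)} \sqrt{59 - 9} = 132 + \frac{34 \sqrt{59 - 9}}{9} = 132 + \frac{34 \sqrt{50}}{9} = 132 + \frac{34 \cdot 5 \sqrt{2}}{9} = 132 + \frac{170 \sqrt{2}}{9}$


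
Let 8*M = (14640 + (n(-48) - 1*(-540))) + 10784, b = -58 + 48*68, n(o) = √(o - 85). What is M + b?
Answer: 12903/2 + I*√133/8 ≈ 6451.5 + 1.4416*I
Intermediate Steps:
n(o) = √(-85 + o)
b = 3206 (b = -58 + 3264 = 3206)
M = 6491/2 + I*√133/8 (M = ((14640 + (√(-85 - 48) - 1*(-540))) + 10784)/8 = ((14640 + (√(-133) + 540)) + 10784)/8 = ((14640 + (I*√133 + 540)) + 10784)/8 = ((14640 + (540 + I*√133)) + 10784)/8 = ((15180 + I*√133) + 10784)/8 = (25964 + I*√133)/8 = 6491/2 + I*√133/8 ≈ 3245.5 + 1.4416*I)
M + b = (6491/2 + I*√133/8) + 3206 = 12903/2 + I*√133/8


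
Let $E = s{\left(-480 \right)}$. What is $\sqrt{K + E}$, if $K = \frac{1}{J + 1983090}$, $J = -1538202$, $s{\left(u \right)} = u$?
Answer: $\frac{47 i \sqrt{1194660218}}{74148} \approx 21.909 i$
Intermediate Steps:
$E = -480$
$K = \frac{1}{444888}$ ($K = \frac{1}{-1538202 + 1983090} = \frac{1}{444888} \approx 2.2478 \cdot 10^{-6}$)
$\sqrt{K + E} = \sqrt{\frac{1}{444888} - 480} = \sqrt{- \frac{213546239}{444888}} = \frac{47 i \sqrt{1194660218}}{74148}$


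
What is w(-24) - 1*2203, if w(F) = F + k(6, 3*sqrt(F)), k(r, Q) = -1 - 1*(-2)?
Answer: -2226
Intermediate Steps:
k(r, Q) = 1 (k(r, Q) = -1 + 2 = 1)
w(F) = 1 + F (w(F) = F + 1 = 1 + F)
w(-24) - 1*2203 = (1 - 24) - 1*2203 = -23 - 2203 = -2226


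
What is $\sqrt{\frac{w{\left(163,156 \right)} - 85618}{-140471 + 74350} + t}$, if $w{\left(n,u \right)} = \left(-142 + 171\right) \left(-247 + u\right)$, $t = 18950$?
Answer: $\frac{\sqrt{82854982488047}}{66121} \approx 137.66$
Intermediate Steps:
$w{\left(n,u \right)} = -7163 + 29 u$ ($w{\left(n,u \right)} = 29 \left(-247 + u\right) = -7163 + 29 u$)
$\sqrt{\frac{w{\left(163,156 \right)} - 85618}{-140471 + 74350} + t} = \sqrt{\frac{\left(-7163 + 29 \cdot 156\right) - 85618}{-140471 + 74350} + 18950} = \sqrt{\frac{\left(-7163 + 4524\right) - 85618}{-66121} + 18950} = \sqrt{\left(-2639 - 85618\right) \left(- \frac{1}{66121}\right) + 18950} = \sqrt{\left(-88257\right) \left(- \frac{1}{66121}\right) + 18950} = \sqrt{\frac{88257}{66121} + 18950} = \sqrt{\frac{1253081207}{66121}} = \frac{\sqrt{82854982488047}}{66121}$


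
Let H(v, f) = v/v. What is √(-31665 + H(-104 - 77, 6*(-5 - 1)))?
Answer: 4*I*√1979 ≈ 177.94*I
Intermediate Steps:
H(v, f) = 1
√(-31665 + H(-104 - 77, 6*(-5 - 1))) = √(-31665 + 1) = √(-31664) = 4*I*√1979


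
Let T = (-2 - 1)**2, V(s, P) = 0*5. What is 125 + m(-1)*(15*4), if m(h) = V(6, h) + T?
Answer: 665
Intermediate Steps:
V(s, P) = 0
T = 9 (T = (-3)**2 = 9)
m(h) = 9 (m(h) = 0 + 9 = 9)
125 + m(-1)*(15*4) = 125 + 9*(15*4) = 125 + 9*60 = 125 + 540 = 665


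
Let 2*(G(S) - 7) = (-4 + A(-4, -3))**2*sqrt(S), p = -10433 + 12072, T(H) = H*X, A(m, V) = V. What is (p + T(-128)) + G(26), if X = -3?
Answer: 2030 + 49*sqrt(26)/2 ≈ 2154.9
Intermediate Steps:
T(H) = -3*H (T(H) = H*(-3) = -3*H)
p = 1639
G(S) = 7 + 49*sqrt(S)/2 (G(S) = 7 + ((-4 - 3)**2*sqrt(S))/2 = 7 + ((-7)**2*sqrt(S))/2 = 7 + (49*sqrt(S))/2 = 7 + 49*sqrt(S)/2)
(p + T(-128)) + G(26) = (1639 - 3*(-128)) + (7 + 49*sqrt(26)/2) = (1639 + 384) + (7 + 49*sqrt(26)/2) = 2023 + (7 + 49*sqrt(26)/2) = 2030 + 49*sqrt(26)/2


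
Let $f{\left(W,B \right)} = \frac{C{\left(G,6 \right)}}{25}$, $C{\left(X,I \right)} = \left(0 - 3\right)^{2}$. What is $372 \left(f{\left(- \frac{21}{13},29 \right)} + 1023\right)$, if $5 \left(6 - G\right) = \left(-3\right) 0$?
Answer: $\frac{9517248}{25} \approx 3.8069 \cdot 10^{5}$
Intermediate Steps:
$G = 6$ ($G = 6 - \frac{\left(-3\right) 0}{5} = 6 - 0 = 6 + 0 = 6$)
$C{\left(X,I \right)} = 9$ ($C{\left(X,I \right)} = \left(-3\right)^{2} = 9$)
$f{\left(W,B \right)} = \frac{9}{25}$
$372 \left(f{\left(- \frac{21}{13},29 \right)} + 1023\right) = 372 \left(\frac{9}{25} + 1023\right) = 372 \cdot \frac{25584}{25} = \frac{9517248}{25}$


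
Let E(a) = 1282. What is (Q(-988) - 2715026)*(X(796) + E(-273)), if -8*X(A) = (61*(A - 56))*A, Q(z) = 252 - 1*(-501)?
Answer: 12187487482404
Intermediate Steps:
Q(z) = 753 (Q(z) = 252 + 501 = 753)
X(A) = -A*(-3416 + 61*A)/8 (X(A) = -61*(A - 56)*A/8 = -61*(-56 + A)*A/8 = -(-3416 + 61*A)*A/8 = -A*(-3416 + 61*A)/8)
(Q(-988) - 2715026)*(X(796) + E(-273)) = (753 - 2715026)*((61/8)*796*(56 - 1*796) + 1282) = -2714273*((61/8)*796*(56 - 796) + 1282) = -2714273*((61/8)*796*(-740) + 1282) = -2714273*(-4491430 + 1282) = -2714273*(-4490148) = 12187487482404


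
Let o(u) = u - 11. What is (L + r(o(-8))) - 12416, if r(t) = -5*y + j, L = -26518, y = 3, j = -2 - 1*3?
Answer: -38954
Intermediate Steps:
j = -5 (j = -2 - 3 = -5)
o(u) = -11 + u
r(t) = -20 (r(t) = -5*3 - 5 = -15 - 5 = -20)
(L + r(o(-8))) - 12416 = (-26518 - 20) - 12416 = -26538 - 12416 = -38954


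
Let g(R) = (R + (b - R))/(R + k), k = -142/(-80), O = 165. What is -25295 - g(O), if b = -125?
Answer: -168737945/6671 ≈ -25294.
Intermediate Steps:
k = 71/40 (k = -142*(-1/80) = 71/40 ≈ 1.7750)
g(R) = -125/(71/40 + R) (g(R) = (R + (-125 - R))/(R + 71/40) = -125/(71/40 + R))
-25295 - g(O) = -25295 - (-5000)/(71 + 40*165) = -25295 - (-5000)/(71 + 6600) = -25295 - (-5000)/6671 = -25295 - 1*(-5000/6671) = -25295 + 5000/6671 = -168737945/6671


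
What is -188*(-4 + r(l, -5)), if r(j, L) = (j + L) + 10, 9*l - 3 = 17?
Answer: -5452/9 ≈ -605.78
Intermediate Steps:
l = 20/9 (l = ⅓ + (⅑)*17 = ⅓ + 17/9 = 20/9 ≈ 2.2222)
r(j, L) = 10 + L + j (r(j, L) = (L + j) + 10 = 10 + L + j)
-188*(-4 + r(l, -5)) = -188*(-4 + (10 - 5 + 20/9)) = -188*(-4 + 65/9) = -188*29/9 = -5452/9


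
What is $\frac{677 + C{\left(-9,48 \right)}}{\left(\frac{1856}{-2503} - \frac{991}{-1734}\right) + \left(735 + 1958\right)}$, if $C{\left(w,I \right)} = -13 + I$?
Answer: $\frac{34721616}{131319395} \approx 0.26441$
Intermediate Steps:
$\frac{677 + C{\left(-9,48 \right)}}{\left(\frac{1856}{-2503} - \frac{991}{-1734}\right) + \left(735 + 1958\right)} = \frac{677 + \left(-13 + 48\right)}{\left(\frac{1856}{-2503} - \frac{991}{-1734}\right) + \left(735 + 1958\right)} = \frac{677 + 35}{\left(1856 \left(- \frac{1}{2503}\right) - - \frac{991}{1734}\right) + 2693} = \frac{712}{\left(- \frac{1856}{2503} + \frac{991}{1734}\right) + 2693} = \frac{712}{- \frac{737831}{4340202} + 2693} = \frac{712}{\frac{11687426155}{4340202}} = 712 \cdot \frac{4340202}{11687426155} = \frac{34721616}{131319395}$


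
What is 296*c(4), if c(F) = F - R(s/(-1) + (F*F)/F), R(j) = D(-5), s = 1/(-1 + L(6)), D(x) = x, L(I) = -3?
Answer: 2664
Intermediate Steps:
s = -¼ (s = 1/(-1 - 3) = 1/(-4) = -¼ ≈ -0.25000)
R(j) = -5
c(F) = 5 + F (c(F) = F - 1*(-5) = F + 5 = 5 + F)
296*c(4) = 296*(5 + 4) = 296*9 = 2664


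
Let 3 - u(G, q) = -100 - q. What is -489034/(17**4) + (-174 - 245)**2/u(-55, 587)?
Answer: 14325596821/57629490 ≈ 248.58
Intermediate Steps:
u(G, q) = 103 + q (u(G, q) = 3 - (-100 - q) = 3 + (100 + q) = 103 + q)
-489034/(17**4) + (-174 - 245)**2/u(-55, 587) = -489034/(17**4) + (-174 - 245)**2/(103 + 587) = -489034/83521 + (-419)**2/690 = -489034*1/83521 + 175561*(1/690) = -489034/83521 + 175561/690 = 14325596821/57629490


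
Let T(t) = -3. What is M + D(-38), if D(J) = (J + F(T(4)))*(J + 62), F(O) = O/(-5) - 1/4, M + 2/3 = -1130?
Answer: -30514/15 ≈ -2034.3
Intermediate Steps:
M = -3392/3 (M = -⅔ - 1130 = -3392/3 ≈ -1130.7)
F(O) = -¼ - O/5 (F(O) = O*(-⅕) - 1*¼ = -O/5 - ¼ = -¼ - O/5)
D(J) = (62 + J)*(7/20 + J) (D(J) = (J + (-¼ - ⅕*(-3)))*(J + 62) = (J + (-¼ + ⅗))*(62 + J) = (J + 7/20)*(62 + J) = (7/20 + J)*(62 + J) = (62 + J)*(7/20 + J))
M + D(-38) = -3392/3 + (217/10 + (-38)² + (1247/20)*(-38)) = -3392/3 + (217/10 + 1444 - 23693/10) = -3392/3 - 4518/5 = -30514/15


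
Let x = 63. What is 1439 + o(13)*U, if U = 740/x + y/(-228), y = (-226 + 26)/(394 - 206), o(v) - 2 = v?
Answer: 60581959/37506 ≈ 1615.3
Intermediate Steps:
o(v) = 2 + v
y = -50/47 (y = -200/188 = -200*1/188 = -50/47 ≈ -1.0638)
U = 1322165/112518 (U = 740/63 - 50/47/(-228) = 740*(1/63) - 50/47*(-1/228) = 740/63 + 25/5358 = 1322165/112518 ≈ 11.751)
1439 + o(13)*U = 1439 + (2 + 13)*(1322165/112518) = 1439 + 15*(1322165/112518) = 1439 + 6610825/37506 = 60581959/37506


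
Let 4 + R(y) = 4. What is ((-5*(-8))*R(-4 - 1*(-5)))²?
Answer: 0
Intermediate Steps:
R(y) = 0 (R(y) = -4 + 4 = 0)
((-5*(-8))*R(-4 - 1*(-5)))² = (-5*(-8)*0)² = (40*0)² = 0² = 0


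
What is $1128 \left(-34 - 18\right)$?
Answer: $-58656$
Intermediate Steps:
$1128 \left(-34 - 18\right) = 1128 \left(-52\right) = -58656$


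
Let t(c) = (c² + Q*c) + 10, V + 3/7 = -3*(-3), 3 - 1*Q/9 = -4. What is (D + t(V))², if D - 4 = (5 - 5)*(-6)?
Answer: 945316516/2401 ≈ 3.9372e+5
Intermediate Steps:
Q = 63 (Q = 27 - 9*(-4) = 27 + 36 = 63)
V = 60/7 (V = -3/7 - 3*(-3) = -3/7 + 9 = 60/7 ≈ 8.5714)
t(c) = 10 + c² + 63*c (t(c) = (c² + 63*c) + 10 = 10 + c² + 63*c)
D = 4 (D = 4 + (5 - 5)*(-6) = 4 + 0*(-6) = 4 + 0 = 4)
(D + t(V))² = (4 + (10 + (60/7)² + 63*(60/7)))² = (4 + (10 + 3600/49 + 540))² = (4 + 30550/49)² = (30746/49)² = 945316516/2401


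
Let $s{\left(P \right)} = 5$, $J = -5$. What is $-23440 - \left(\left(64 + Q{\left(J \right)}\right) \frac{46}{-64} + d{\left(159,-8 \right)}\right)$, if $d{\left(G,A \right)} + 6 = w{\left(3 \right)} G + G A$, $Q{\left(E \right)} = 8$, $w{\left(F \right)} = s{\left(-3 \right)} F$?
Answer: $- \frac{97981}{4} \approx -24495.0$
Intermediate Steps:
$w{\left(F \right)} = 5 F$
$d{\left(G,A \right)} = -6 + 15 G + A G$ ($d{\left(G,A \right)} = -6 + \left(5 \cdot 3 G + G A\right) = -6 + \left(15 G + A G\right) = -6 + 15 G + A G$)
$-23440 - \left(\left(64 + Q{\left(J \right)}\right) \frac{46}{-64} + d{\left(159,-8 \right)}\right) = -23440 - \left(\left(64 + 8\right) \frac{46}{-64} - -1107\right) = -23440 - \left(72 \cdot 46 \left(- \frac{1}{64}\right) - -1107\right) = -23440 - \left(72 \left(- \frac{23}{32}\right) + 1107\right) = -23440 - \left(- \frac{207}{4} + 1107\right) = -23440 - \frac{4221}{4} = - \frac{97981}{4}$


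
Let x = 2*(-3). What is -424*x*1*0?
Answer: 0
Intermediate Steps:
x = -6
-424*x*1*0 = -424*(-6*1)*0 = -(-2544)*0 = -424*0 = 0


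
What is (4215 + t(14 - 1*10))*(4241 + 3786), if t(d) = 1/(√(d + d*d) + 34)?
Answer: 19217737699/568 - 8027*√5/568 ≈ 3.3834e+7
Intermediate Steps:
t(d) = 1/(34 + √(d + d²)) (t(d) = 1/(√(d + d²) + 34) = 1/(34 + √(d + d²)))
(4215 + t(14 - 1*10))*(4241 + 3786) = (4215 + 1/(34 + √((14 - 1*10)*(1 + (14 - 1*10)))))*(4241 + 3786) = (4215 + 1/(34 + √((14 - 10)*(1 + (14 - 10)))))*8027 = (4215 + 1/(34 + √(4*(1 + 4))))*8027 = (4215 + 1/(34 + √(4*5)))*8027 = (4215 + 1/(34 + √20))*8027 = (4215 + 1/(34 + 2*√5))*8027 = 33833805 + 8027/(34 + 2*√5)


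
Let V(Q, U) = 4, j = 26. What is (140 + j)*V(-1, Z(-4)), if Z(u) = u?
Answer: 664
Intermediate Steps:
(140 + j)*V(-1, Z(-4)) = (140 + 26)*4 = 166*4 = 664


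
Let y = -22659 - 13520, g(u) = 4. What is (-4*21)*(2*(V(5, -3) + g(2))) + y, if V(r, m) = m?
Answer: -36347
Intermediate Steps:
y = -36179
(-4*21)*(2*(V(5, -3) + g(2))) + y = (-4*21)*(2*(-3 + 4)) - 36179 = -168 - 36179 = -36347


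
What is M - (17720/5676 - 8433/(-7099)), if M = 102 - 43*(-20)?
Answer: 9647273725/10073481 ≈ 957.69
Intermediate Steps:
M = 962 (M = 102 + 860 = 962)
M - (17720/5676 - 8433/(-7099)) = 962 - (17720/5676 - 8433/(-7099)) = 962 - (17720*(1/5676) - 8433*(-1/7099)) = 962 - (4430/1419 + 8433/7099) = 962 - 1*43414997/10073481 = 962 - 43414997/10073481 = 9647273725/10073481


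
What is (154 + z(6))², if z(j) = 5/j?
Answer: 863041/36 ≈ 23973.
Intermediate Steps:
(154 + z(6))² = (154 + 5/6)² = (154 + 5*(⅙))² = (154 + ⅚)² = (929/6)² = 863041/36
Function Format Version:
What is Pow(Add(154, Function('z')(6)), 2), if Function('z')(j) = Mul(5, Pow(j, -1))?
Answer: Rational(863041, 36) ≈ 23973.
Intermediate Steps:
Pow(Add(154, Function('z')(6)), 2) = Pow(Add(154, Mul(5, Pow(6, -1))), 2) = Pow(Add(154, Mul(5, Rational(1, 6))), 2) = Pow(Add(154, Rational(5, 6)), 2) = Pow(Rational(929, 6), 2) = Rational(863041, 36)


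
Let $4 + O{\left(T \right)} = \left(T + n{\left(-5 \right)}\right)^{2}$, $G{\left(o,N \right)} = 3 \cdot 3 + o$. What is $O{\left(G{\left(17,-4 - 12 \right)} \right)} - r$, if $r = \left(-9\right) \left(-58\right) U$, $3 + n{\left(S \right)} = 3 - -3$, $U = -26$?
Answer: $14409$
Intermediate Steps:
$G{\left(o,N \right)} = 9 + o$
$n{\left(S \right)} = 3$ ($n{\left(S \right)} = -3 + \left(3 - -3\right) = -3 + \left(3 + 3\right) = -3 + 6 = 3$)
$O{\left(T \right)} = -4 + \left(3 + T\right)^{2}$ ($O{\left(T \right)} = -4 + \left(T + 3\right)^{2} = -4 + \left(3 + T\right)^{2}$)
$r = -13572$ ($r = \left(-9\right) \left(-58\right) \left(-26\right) = 522 \left(-26\right) = -13572$)
$O{\left(G{\left(17,-4 - 12 \right)} \right)} - r = \left(-4 + \left(3 + \left(9 + 17\right)\right)^{2}\right) - -13572 = \left(-4 + \left(3 + 26\right)^{2}\right) + 13572 = \left(-4 + 29^{2}\right) + 13572 = \left(-4 + 841\right) + 13572 = 837 + 13572 = 14409$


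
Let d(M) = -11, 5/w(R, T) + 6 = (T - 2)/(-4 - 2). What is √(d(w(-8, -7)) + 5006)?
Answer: 3*√555 ≈ 70.675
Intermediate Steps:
w(R, T) = 5/(-17/3 - T/6) (w(R, T) = 5/(-6 + (T - 2)/(-4 - 2)) = 5/(-6 + (-2 + T)/(-6)) = 5/(-6 + (-2 + T)*(-⅙)) = 5/(-6 + (⅓ - T/6)) = 5/(-17/3 - T/6))
√(d(w(-8, -7)) + 5006) = √(-11 + 5006) = √4995 = 3*√555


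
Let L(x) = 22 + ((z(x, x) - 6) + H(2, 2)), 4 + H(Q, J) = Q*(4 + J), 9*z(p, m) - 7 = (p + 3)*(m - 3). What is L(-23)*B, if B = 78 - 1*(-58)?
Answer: 101048/9 ≈ 11228.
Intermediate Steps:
B = 136 (B = 78 + 58 = 136)
z(p, m) = 7/9 + (-3 + m)*(3 + p)/9 (z(p, m) = 7/9 + ((p + 3)*(m - 3))/9 = 7/9 + ((3 + p)*(-3 + m))/9 = 7/9 + ((-3 + m)*(3 + p))/9 = 7/9 + (-3 + m)*(3 + p)/9)
H(Q, J) = -4 + Q*(4 + J)
L(x) = 214/9 + x²/9 (L(x) = 22 + (((-2/9 - x/3 + x/3 + x*x/9) - 6) + (-4 + 4*2 + 2*2)) = 22 + (((-2/9 - x/3 + x/3 + x²/9) - 6) + (-4 + 8 + 4)) = 22 + (((-2/9 + x²/9) - 6) + 8) = 22 + ((-56/9 + x²/9) + 8) = 22 + (16/9 + x²/9) = 214/9 + x²/9)
L(-23)*B = (214/9 + (⅑)*(-23)²)*136 = (214/9 + (⅑)*529)*136 = (214/9 + 529/9)*136 = (743/9)*136 = 101048/9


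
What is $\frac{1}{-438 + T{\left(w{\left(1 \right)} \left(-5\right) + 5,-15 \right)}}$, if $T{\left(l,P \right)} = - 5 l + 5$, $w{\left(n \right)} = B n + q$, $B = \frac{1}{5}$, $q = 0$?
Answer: $- \frac{1}{453} \approx -0.0022075$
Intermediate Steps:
$B = \frac{1}{5} \approx 0.2$
$w{\left(n \right)} = \frac{n}{5}$ ($w{\left(n \right)} = \frac{n}{5} + 0 = \frac{n}{5}$)
$T{\left(l,P \right)} = 5 - 5 l$
$\frac{1}{-438 + T{\left(w{\left(1 \right)} \left(-5\right) + 5,-15 \right)}} = \frac{1}{-438 + \left(5 - 5 \left(\frac{1}{5} \cdot 1 \left(-5\right) + 5\right)\right)} = \frac{1}{-438 + \left(5 - 5 \left(\frac{1}{5} \left(-5\right) + 5\right)\right)} = \frac{1}{-438 + \left(5 - 5 \left(-1 + 5\right)\right)} = \frac{1}{-438 + \left(5 - 20\right)} = \frac{1}{-438 - 15} = \frac{1}{-453} = - \frac{1}{453}$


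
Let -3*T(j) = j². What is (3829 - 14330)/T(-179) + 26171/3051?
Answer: 934660664/97757091 ≈ 9.5611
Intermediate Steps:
T(j) = -j²/3
(3829 - 14330)/T(-179) + 26171/3051 = (3829 - 14330)/((-⅓*(-179)²)) + 26171/3051 = -10501/((-⅓*32041)) + 26171*(1/3051) = -10501/(-32041/3) + 26171/3051 = -10501*(-3/32041) + 26171/3051 = 31503/32041 + 26171/3051 = 934660664/97757091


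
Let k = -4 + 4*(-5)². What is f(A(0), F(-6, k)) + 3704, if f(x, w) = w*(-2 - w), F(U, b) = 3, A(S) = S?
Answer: 3689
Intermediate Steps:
k = 96 (k = -4 + 4*25 = -4 + 100 = 96)
f(A(0), F(-6, k)) + 3704 = -1*3*(2 + 3) + 3704 = -1*3*5 + 3704 = -15 + 3704 = 3689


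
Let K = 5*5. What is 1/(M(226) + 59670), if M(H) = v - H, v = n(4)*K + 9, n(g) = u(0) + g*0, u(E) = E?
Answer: 1/59453 ≈ 1.6820e-5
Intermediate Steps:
K = 25
n(g) = 0 (n(g) = 0 + g*0 = 0 + 0 = 0)
v = 9 (v = 0*25 + 9 = 0 + 9 = 9)
M(H) = 9 - H
1/(M(226) + 59670) = 1/((9 - 1*226) + 59670) = 1/((9 - 226) + 59670) = 1/(-217 + 59670) = 1/59453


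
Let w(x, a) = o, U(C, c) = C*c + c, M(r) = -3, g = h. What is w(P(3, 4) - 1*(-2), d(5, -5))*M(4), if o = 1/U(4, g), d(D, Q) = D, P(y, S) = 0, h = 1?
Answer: -⅗ ≈ -0.60000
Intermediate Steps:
g = 1
U(C, c) = c + C*c
o = ⅕ (o = 1/(1*(1 + 4)) = 1/(1*5) = 1/5 = ⅕ ≈ 0.20000)
w(x, a) = ⅕
w(P(3, 4) - 1*(-2), d(5, -5))*M(4) = (⅕)*(-3) = -⅗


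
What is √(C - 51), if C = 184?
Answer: √133 ≈ 11.533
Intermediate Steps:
√(C - 51) = √(184 - 51) = √133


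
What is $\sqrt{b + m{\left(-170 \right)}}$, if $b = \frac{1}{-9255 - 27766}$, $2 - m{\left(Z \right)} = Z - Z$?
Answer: $\frac{\sqrt{2741071861}}{37021} \approx 1.4142$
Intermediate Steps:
$m{\left(Z \right)} = 2$ ($m{\left(Z \right)} = 2 - \left(Z - Z\right) = 2 - 0 = 2 + 0 = 2$)
$b = - \frac{1}{37021}$ ($b = \frac{1}{-9255 - 27766} = \frac{1}{-37021} = - \frac{1}{37021} \approx -2.7012 \cdot 10^{-5}$)
$\sqrt{b + m{\left(-170 \right)}} = \sqrt{- \frac{1}{37021} + 2} = \sqrt{\frac{74041}{37021}} = \frac{\sqrt{2741071861}}{37021}$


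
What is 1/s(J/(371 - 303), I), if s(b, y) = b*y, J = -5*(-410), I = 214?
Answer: 17/109675 ≈ 0.00015500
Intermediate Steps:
J = 2050
1/s(J/(371 - 303), I) = 1/((2050/(371 - 303))*214) = 1/((2050/68)*214) = 1/((2050*(1/68))*214) = 1/((1025/34)*214) = 1/(109675/17) = 17/109675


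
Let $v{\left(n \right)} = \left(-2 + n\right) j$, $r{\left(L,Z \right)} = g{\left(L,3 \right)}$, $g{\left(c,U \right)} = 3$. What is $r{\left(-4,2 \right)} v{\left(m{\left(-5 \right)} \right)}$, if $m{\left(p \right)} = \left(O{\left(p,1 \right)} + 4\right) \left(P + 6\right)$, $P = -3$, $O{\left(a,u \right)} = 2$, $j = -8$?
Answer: $-384$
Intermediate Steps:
$r{\left(L,Z \right)} = 3$
$m{\left(p \right)} = 18$ ($m{\left(p \right)} = \left(2 + 4\right) \left(-3 + 6\right) = 6 \cdot 3 = 18$)
$v{\left(n \right)} = 16 - 8 n$ ($v{\left(n \right)} = \left(-2 + n\right) \left(-8\right) = 16 - 8 n$)
$r{\left(-4,2 \right)} v{\left(m{\left(-5 \right)} \right)} = 3 \left(16 - 144\right) = 3 \left(-128\right) = -384$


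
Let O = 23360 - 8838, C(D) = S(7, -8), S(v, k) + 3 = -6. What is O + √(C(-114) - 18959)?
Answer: 14522 + 2*I*√4742 ≈ 14522.0 + 137.72*I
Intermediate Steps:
S(v, k) = -9 (S(v, k) = -3 - 6 = -9)
C(D) = -9
O = 14522
O + √(C(-114) - 18959) = 14522 + √(-9 - 18959) = 14522 + √(-18968) = 14522 + 2*I*√4742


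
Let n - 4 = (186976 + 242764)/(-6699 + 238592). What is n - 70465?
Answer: -16338982933/231893 ≈ -70459.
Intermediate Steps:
n = 1357312/231893 (n = 4 + (186976 + 242764)/(-6699 + 238592) = 4 + 429740/231893 = 1357312/231893 ≈ 5.8532)
n - 70465 = 1357312/231893 - 70465 = -16338982933/231893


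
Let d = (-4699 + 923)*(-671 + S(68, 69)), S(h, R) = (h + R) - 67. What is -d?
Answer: -2269376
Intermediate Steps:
S(h, R) = -67 + R + h (S(h, R) = (R + h) - 67 = -67 + R + h)
d = 2269376 (d = (-4699 + 923)*(-671 + (-67 + 69 + 68)) = -3776*(-671 + 70) = -3776*(-601) = 2269376)
-d = -1*2269376 = -2269376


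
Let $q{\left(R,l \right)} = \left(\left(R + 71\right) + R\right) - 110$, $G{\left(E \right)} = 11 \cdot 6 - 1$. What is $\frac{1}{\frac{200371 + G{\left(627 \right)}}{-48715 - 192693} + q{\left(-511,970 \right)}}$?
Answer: $- \frac{60352}{64083581} \approx -0.00094177$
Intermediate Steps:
$G{\left(E \right)} = 65$ ($G{\left(E \right)} = 66 - 1 = 65$)
$q{\left(R,l \right)} = -39 + 2 R$ ($q{\left(R,l \right)} = \left(\left(71 + R\right) + R\right) - 110 = \left(71 + 2 R\right) - 110 = -39 + 2 R$)
$\frac{1}{\frac{200371 + G{\left(627 \right)}}{-48715 - 192693} + q{\left(-511,970 \right)}} = \frac{1}{\frac{200371 + 65}{-48715 - 192693} + \left(-39 + 2 \left(-511\right)\right)} = \frac{1}{\frac{200436}{-241408} - 1061} = \frac{1}{200436 \left(- \frac{1}{241408}\right) - 1061} = \frac{1}{- \frac{50109}{60352} - 1061} = \frac{1}{- \frac{64083581}{60352}} = - \frac{60352}{64083581}$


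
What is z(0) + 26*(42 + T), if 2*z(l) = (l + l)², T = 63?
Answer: 2730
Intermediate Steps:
z(l) = 2*l² (z(l) = (l + l)²/2 = (2*l)²/2 = (4*l²)/2 = 2*l²)
z(0) + 26*(42 + T) = 2*0² + 26*(42 + 63) = 2*0 + 26*105 = 0 + 2730 = 2730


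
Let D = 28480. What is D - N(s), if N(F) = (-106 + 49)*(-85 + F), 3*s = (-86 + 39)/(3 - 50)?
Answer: 23654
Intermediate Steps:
s = ⅓ (s = ((-86 + 39)/(3 - 50))/3 = (-47/(-47))/3 = (-47*(-1/47))/3 = (⅓)*1 = ⅓ ≈ 0.33333)
N(F) = 4845 - 57*F (N(F) = -57*(-85 + F) = 4845 - 57*F)
D - N(s) = 28480 - (4845 - 57*⅓) = 28480 - (4845 - 19) = 28480 - 1*4826 = 28480 - 4826 = 23654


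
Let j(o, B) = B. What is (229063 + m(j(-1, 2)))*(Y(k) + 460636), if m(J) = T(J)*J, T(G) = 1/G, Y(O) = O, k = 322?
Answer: 105588883312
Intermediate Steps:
m(J) = 1 (m(J) = J/J = 1)
(229063 + m(j(-1, 2)))*(Y(k) + 460636) = (229063 + 1)*(322 + 460636) = 229064*460958 = 105588883312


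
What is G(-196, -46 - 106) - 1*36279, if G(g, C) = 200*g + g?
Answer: -75675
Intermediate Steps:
G(g, C) = 201*g
G(-196, -46 - 106) - 1*36279 = 201*(-196) - 1*36279 = -39396 - 36279 = -75675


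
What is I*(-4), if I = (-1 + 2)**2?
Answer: -4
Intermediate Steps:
I = 1 (I = 1**2 = 1)
I*(-4) = 1*(-4) = -4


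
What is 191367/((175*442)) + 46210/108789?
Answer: 24392968063/8414829150 ≈ 2.8988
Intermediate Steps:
191367/((175*442)) + 46210/108789 = 191367/77350 + 46210*(1/108789) = 191367*(1/77350) + 46210/108789 = 191367/77350 + 46210/108789 = 24392968063/8414829150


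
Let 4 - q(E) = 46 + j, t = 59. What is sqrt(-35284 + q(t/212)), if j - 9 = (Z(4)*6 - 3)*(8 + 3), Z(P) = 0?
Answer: I*sqrt(35302) ≈ 187.89*I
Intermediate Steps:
j = -24 (j = 9 + (0*6 - 3)*(8 + 3) = 9 + (0 - 3)*11 = 9 - 3*11 = 9 - 33 = -24)
q(E) = -18 (q(E) = 4 - (46 - 24) = 4 - 1*22 = 4 - 22 = -18)
sqrt(-35284 + q(t/212)) = sqrt(-35284 - 18) = sqrt(-35302) = I*sqrt(35302)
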